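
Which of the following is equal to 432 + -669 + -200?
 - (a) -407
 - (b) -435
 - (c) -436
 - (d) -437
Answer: d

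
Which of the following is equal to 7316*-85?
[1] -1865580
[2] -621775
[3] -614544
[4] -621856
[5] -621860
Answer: 5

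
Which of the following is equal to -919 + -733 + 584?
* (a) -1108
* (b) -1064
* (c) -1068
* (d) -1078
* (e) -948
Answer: c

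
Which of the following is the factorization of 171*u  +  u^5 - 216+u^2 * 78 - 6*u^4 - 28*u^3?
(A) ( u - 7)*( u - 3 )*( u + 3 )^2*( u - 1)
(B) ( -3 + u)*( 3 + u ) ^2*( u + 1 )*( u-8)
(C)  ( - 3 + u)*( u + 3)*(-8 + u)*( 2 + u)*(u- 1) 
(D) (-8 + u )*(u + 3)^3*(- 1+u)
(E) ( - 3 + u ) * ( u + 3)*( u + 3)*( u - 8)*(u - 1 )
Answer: E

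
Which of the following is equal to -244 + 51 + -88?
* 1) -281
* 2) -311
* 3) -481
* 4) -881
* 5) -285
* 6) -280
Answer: 1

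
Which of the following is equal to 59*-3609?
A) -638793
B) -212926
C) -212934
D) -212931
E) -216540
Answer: D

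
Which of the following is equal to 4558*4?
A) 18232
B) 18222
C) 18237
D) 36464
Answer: A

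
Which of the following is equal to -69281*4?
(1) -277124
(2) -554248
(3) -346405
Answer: 1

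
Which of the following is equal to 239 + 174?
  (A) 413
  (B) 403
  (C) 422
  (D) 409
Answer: A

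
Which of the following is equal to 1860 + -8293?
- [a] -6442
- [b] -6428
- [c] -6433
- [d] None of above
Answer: c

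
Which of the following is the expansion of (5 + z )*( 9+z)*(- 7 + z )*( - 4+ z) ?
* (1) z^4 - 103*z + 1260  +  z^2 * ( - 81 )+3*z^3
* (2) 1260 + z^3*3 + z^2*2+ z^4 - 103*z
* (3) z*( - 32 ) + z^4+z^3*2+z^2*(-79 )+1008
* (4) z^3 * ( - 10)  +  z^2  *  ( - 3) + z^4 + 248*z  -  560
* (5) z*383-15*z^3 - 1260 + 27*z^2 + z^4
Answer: 1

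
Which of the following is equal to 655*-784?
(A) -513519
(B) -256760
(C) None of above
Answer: C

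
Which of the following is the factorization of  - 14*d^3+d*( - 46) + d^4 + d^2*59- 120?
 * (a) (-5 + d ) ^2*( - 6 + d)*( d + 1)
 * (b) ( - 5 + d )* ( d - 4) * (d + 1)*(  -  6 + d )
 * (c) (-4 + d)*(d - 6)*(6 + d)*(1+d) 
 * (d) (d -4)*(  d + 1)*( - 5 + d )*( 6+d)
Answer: b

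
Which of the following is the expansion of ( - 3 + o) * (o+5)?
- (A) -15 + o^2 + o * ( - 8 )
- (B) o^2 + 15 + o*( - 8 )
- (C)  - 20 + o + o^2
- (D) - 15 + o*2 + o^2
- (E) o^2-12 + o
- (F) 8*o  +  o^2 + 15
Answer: D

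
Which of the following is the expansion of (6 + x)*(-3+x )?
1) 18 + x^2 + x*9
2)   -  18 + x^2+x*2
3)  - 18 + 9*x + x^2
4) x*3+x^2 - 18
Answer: 4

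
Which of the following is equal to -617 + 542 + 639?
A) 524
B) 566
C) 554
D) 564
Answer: D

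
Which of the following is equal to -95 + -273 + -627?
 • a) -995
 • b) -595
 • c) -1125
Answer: a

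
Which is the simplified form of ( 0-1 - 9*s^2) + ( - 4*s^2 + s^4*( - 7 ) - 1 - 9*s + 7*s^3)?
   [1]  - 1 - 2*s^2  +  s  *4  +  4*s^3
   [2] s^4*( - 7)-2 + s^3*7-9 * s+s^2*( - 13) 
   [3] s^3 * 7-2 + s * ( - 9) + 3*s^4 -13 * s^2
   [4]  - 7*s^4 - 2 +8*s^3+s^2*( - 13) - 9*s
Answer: 2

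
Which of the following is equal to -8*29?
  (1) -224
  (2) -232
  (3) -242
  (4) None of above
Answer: 2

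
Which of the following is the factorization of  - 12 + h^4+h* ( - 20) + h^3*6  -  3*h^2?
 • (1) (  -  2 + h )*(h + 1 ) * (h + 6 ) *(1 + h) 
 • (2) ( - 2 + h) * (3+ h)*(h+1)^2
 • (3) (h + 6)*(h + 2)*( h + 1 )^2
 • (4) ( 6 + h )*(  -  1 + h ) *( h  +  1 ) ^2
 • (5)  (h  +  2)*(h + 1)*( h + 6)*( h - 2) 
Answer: 1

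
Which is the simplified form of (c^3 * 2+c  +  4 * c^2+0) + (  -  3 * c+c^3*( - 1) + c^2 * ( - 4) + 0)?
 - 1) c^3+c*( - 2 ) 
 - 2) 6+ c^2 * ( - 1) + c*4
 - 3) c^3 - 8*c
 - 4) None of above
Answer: 1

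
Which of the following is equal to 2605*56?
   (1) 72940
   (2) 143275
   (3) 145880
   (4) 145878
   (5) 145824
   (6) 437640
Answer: 3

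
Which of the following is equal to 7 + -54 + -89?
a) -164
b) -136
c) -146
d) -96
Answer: b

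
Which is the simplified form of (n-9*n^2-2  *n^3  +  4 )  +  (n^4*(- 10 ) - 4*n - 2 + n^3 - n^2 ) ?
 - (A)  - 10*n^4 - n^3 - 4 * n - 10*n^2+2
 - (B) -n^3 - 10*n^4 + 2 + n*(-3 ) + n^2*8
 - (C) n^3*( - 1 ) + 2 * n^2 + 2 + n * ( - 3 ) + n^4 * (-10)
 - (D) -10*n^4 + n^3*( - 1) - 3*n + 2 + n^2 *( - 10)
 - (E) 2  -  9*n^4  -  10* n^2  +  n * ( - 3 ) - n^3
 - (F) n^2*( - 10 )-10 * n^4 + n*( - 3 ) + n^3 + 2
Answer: D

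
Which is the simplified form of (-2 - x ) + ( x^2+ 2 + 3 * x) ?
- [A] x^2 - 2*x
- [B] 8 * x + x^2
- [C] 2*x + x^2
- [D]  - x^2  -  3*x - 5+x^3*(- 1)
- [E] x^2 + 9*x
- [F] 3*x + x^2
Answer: C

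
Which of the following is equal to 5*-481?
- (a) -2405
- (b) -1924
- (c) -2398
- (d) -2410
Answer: a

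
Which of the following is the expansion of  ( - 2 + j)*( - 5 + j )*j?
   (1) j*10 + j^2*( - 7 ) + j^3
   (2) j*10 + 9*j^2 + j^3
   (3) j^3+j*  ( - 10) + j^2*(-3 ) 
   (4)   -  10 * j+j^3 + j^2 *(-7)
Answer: 1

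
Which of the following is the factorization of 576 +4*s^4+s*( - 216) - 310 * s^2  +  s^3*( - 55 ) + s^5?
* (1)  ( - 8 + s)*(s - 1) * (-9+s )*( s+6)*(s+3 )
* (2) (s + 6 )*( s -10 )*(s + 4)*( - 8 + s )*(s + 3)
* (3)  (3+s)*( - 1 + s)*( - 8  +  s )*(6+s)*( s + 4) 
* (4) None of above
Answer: 3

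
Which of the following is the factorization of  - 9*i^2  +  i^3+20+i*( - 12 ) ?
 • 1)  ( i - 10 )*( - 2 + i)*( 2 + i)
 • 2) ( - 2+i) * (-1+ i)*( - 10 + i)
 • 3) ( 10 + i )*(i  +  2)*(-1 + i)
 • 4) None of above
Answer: 4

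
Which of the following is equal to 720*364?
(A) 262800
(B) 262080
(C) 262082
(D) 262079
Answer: B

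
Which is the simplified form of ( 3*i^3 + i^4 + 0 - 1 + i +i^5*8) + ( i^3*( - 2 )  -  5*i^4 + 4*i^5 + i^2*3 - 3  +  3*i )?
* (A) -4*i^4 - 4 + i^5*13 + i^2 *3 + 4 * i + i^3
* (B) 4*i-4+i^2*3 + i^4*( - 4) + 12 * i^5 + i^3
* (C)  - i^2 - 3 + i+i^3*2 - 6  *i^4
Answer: B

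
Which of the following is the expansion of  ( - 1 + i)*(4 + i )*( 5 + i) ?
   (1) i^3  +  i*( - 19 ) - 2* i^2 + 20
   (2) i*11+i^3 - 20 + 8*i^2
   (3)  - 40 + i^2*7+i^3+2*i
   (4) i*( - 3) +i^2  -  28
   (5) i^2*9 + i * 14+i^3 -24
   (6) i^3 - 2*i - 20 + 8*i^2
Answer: 2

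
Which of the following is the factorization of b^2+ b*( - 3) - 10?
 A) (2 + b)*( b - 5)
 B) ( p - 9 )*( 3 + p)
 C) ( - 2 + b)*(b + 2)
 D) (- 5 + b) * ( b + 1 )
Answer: A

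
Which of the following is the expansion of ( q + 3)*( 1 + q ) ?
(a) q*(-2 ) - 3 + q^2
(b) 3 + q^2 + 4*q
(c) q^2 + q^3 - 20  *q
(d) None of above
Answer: b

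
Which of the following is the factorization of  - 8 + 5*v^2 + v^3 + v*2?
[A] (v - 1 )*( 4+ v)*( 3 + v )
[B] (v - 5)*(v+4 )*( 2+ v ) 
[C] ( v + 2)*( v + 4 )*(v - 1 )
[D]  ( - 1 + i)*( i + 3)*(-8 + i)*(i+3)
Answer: C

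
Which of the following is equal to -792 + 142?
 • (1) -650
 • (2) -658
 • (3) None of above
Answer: 1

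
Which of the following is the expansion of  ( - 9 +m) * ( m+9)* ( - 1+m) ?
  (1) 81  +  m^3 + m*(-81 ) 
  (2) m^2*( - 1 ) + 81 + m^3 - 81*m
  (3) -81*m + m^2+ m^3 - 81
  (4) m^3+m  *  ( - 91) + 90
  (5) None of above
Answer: 2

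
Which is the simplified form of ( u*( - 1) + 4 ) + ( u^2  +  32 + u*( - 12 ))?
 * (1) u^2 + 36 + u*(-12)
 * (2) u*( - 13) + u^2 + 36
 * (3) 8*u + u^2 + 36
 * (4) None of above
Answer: 2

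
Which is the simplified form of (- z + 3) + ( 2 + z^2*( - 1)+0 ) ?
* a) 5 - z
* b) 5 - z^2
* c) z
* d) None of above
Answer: d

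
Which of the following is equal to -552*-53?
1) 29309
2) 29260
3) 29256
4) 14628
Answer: 3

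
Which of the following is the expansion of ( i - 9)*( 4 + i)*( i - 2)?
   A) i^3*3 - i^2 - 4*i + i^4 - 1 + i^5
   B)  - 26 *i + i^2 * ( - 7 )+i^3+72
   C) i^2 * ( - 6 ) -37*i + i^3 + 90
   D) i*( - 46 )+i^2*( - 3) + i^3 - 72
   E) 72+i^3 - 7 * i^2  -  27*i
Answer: B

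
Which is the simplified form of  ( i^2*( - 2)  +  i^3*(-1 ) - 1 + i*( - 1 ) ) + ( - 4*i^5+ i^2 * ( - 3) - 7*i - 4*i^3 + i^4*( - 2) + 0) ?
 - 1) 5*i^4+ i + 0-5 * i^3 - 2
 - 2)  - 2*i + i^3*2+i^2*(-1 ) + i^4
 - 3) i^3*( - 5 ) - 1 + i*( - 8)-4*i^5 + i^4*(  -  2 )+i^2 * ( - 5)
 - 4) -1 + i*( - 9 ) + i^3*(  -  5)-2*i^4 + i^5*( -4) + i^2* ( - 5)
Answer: 3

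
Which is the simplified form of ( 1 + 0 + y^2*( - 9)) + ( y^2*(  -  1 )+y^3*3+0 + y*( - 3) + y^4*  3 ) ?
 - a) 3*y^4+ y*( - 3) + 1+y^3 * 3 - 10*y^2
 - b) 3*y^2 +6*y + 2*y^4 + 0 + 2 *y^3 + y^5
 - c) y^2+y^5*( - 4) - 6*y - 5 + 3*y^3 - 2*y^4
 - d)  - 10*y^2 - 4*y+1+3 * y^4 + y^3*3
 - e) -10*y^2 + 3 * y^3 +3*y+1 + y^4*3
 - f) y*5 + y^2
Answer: a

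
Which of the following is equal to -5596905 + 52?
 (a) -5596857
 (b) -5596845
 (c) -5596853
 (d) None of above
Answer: c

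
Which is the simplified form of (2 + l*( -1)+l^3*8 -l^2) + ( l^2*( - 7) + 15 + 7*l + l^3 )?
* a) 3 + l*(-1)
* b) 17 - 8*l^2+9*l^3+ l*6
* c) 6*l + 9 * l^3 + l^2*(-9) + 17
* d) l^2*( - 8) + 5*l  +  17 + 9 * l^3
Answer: b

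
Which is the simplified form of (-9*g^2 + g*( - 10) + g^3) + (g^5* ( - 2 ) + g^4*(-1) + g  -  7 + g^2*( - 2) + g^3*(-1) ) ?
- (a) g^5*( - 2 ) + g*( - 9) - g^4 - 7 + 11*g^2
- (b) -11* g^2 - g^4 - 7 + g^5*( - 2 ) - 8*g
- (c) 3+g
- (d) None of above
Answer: d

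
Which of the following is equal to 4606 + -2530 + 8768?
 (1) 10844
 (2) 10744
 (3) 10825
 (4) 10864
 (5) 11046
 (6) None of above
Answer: 1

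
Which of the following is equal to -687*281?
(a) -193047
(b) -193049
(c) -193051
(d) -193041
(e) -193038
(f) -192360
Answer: a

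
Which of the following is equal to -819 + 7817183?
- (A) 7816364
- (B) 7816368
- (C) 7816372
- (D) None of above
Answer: A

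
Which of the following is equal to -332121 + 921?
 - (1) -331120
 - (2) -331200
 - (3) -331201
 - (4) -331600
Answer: 2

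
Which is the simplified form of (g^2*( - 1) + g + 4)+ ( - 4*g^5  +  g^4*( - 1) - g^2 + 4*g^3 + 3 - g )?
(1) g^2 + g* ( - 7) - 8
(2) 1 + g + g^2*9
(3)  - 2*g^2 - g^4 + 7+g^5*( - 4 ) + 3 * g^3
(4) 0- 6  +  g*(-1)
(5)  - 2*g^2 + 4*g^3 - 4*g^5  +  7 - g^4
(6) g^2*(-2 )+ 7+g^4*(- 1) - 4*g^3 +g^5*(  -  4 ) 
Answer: 5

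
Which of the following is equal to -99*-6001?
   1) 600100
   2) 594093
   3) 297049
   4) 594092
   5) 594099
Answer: 5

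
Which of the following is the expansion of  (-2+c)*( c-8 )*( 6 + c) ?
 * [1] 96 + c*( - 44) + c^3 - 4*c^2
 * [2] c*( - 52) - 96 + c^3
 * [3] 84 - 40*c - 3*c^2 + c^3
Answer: 1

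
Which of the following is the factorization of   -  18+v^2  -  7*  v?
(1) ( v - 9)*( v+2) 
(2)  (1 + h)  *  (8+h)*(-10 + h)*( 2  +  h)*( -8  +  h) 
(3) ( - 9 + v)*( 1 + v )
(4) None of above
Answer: 1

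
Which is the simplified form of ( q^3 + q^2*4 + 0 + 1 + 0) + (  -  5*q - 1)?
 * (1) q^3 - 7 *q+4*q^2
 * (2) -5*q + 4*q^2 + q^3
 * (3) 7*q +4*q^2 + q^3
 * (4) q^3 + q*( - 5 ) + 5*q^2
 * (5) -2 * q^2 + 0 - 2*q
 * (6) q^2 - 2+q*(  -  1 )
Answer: 2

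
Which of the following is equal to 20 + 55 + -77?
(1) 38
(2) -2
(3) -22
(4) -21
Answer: 2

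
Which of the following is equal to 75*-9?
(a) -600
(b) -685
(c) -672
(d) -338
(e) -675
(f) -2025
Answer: e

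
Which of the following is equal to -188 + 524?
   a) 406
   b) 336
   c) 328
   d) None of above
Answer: b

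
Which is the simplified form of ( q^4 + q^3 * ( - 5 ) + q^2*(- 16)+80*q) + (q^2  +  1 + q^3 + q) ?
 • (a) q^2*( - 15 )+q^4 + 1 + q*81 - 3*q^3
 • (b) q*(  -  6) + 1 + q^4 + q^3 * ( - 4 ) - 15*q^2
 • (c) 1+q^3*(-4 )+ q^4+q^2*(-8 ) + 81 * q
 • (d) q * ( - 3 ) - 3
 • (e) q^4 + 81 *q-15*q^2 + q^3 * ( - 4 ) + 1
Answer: e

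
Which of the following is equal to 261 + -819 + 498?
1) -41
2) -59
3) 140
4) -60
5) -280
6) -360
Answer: 4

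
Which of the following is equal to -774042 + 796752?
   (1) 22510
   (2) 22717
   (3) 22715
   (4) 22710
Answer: 4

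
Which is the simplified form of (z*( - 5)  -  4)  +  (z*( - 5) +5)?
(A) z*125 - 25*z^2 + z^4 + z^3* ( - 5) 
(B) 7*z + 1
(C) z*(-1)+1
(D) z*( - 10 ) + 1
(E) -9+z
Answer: D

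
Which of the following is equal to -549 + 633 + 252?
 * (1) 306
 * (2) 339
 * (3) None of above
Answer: 3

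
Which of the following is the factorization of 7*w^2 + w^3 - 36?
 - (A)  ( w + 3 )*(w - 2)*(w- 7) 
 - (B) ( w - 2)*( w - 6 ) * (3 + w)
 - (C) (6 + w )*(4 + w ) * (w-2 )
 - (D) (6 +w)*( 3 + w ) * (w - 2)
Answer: D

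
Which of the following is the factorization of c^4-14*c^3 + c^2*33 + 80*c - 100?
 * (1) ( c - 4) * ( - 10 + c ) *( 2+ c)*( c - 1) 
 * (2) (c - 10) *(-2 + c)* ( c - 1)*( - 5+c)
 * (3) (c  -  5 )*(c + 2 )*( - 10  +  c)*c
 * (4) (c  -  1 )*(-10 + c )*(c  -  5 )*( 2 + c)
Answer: 4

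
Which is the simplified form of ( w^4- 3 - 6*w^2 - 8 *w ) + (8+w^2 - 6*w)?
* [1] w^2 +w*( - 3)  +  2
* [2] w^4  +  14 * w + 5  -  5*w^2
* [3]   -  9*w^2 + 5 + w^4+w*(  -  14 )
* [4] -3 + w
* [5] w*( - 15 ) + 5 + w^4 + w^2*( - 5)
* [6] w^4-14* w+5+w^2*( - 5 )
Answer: 6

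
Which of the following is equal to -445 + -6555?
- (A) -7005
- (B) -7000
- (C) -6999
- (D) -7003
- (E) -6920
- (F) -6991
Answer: B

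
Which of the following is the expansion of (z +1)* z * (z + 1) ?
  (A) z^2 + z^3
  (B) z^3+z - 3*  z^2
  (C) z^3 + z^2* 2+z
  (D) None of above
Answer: C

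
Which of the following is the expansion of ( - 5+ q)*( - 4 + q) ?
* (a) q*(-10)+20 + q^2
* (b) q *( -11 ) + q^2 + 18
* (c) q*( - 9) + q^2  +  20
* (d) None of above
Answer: c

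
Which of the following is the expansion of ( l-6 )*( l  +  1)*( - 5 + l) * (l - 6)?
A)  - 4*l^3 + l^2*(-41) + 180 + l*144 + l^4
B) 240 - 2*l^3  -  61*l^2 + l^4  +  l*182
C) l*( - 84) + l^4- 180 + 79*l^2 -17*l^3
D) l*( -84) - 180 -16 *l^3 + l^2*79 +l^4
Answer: D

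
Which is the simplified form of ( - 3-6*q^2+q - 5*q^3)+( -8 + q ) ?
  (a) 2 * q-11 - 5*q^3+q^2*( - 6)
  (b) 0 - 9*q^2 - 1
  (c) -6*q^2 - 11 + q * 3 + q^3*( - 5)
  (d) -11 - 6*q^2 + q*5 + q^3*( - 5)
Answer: a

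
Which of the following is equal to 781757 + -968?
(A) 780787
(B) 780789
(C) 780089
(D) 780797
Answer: B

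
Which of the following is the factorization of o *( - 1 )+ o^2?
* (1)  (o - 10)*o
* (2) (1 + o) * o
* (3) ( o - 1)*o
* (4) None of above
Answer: 3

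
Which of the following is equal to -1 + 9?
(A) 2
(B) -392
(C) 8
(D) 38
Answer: C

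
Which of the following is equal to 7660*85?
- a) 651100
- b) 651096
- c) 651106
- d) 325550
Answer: a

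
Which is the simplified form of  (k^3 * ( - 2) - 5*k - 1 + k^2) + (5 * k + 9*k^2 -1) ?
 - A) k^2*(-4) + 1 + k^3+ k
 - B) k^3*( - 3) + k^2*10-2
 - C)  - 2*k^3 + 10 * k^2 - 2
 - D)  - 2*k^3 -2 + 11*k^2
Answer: C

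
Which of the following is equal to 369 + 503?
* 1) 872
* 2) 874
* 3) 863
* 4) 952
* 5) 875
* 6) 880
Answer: 1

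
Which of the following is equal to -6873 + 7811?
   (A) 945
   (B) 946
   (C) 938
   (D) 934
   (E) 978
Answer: C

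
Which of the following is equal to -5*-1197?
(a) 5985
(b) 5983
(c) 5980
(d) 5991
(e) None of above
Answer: a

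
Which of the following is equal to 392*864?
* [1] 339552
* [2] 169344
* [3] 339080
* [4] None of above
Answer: 4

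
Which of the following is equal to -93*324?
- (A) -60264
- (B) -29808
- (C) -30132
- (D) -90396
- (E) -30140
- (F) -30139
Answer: C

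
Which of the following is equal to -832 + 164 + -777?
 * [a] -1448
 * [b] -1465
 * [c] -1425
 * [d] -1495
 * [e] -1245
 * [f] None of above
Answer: f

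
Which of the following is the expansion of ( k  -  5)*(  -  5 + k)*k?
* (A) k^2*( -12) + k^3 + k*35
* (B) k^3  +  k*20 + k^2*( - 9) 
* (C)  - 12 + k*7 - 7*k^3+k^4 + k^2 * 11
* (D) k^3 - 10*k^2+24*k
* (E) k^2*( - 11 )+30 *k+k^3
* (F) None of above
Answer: F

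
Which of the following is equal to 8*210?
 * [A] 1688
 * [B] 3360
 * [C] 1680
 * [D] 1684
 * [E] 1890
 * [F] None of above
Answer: C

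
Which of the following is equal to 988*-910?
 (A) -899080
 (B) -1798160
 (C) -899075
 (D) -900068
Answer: A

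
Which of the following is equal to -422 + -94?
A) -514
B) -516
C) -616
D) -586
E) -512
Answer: B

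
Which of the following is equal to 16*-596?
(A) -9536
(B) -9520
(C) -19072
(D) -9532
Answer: A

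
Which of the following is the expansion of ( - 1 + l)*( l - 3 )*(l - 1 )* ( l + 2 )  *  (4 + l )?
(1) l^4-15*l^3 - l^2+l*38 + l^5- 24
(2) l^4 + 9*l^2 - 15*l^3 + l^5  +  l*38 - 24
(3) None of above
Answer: 1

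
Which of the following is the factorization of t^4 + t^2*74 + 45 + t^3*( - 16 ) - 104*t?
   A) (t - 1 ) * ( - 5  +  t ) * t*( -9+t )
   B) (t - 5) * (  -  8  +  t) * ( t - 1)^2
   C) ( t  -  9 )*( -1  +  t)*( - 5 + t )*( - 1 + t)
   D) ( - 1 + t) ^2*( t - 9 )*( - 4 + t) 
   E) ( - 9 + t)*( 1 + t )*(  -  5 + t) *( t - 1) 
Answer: C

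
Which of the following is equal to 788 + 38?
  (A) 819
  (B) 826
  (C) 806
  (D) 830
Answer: B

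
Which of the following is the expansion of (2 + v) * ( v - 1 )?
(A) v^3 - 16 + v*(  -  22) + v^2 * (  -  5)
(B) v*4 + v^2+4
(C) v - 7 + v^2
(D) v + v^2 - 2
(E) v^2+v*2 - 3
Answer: D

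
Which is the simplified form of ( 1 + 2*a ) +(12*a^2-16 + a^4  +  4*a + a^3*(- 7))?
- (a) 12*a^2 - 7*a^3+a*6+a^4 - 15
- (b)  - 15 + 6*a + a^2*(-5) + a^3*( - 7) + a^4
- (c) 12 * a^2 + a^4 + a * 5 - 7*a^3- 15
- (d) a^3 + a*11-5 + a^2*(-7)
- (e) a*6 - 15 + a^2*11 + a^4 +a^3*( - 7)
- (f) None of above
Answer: a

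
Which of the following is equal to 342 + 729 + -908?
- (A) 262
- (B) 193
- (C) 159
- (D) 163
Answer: D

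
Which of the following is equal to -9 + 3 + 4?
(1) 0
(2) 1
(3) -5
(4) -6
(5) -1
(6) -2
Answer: 6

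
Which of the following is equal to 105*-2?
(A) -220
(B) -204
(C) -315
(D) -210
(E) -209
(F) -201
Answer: D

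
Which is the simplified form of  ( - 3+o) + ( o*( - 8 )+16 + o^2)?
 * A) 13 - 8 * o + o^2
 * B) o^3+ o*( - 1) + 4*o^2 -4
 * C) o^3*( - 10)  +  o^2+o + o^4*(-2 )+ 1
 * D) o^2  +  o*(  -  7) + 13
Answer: D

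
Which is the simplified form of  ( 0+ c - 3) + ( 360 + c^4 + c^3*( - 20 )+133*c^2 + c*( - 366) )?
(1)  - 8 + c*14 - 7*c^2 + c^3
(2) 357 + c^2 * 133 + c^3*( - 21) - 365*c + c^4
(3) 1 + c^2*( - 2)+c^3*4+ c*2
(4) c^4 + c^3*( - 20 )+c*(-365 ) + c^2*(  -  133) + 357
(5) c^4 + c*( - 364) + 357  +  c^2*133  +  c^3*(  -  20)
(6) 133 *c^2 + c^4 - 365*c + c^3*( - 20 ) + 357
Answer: 6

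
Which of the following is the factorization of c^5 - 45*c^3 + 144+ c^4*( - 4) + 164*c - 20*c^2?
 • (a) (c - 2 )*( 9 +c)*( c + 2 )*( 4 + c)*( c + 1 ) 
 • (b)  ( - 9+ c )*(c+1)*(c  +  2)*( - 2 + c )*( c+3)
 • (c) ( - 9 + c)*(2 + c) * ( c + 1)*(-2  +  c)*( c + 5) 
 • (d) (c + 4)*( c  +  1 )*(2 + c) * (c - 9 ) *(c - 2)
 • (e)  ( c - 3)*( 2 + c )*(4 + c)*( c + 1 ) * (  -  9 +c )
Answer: d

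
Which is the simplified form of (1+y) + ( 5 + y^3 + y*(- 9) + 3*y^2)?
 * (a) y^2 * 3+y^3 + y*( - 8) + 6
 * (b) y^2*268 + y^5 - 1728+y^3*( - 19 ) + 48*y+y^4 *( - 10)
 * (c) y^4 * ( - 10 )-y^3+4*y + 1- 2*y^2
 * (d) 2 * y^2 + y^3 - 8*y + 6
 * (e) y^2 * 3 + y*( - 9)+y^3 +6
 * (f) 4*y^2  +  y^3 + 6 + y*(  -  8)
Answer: a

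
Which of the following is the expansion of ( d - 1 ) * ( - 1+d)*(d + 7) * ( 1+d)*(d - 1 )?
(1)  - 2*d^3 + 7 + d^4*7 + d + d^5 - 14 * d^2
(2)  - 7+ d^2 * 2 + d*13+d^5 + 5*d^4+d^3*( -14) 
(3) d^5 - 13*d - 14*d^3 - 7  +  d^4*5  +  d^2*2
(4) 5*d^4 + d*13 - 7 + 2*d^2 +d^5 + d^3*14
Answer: 2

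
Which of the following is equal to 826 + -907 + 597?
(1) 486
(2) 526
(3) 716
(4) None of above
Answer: 4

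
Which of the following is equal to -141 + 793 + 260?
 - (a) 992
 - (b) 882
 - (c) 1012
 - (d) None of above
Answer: d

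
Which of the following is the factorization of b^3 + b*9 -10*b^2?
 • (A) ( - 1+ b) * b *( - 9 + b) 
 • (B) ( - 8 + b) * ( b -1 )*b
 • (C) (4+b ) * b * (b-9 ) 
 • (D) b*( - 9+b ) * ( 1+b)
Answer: A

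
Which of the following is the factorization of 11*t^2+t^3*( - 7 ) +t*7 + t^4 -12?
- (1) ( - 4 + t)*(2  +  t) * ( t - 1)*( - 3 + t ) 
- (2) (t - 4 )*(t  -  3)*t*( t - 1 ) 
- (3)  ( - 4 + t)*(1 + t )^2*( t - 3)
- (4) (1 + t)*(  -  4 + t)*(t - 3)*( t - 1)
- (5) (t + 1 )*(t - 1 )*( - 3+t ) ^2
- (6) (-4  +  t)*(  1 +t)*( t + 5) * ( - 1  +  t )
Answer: 4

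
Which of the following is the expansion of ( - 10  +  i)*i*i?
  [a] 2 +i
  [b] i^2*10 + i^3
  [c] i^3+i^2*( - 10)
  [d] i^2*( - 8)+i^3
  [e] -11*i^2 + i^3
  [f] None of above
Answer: c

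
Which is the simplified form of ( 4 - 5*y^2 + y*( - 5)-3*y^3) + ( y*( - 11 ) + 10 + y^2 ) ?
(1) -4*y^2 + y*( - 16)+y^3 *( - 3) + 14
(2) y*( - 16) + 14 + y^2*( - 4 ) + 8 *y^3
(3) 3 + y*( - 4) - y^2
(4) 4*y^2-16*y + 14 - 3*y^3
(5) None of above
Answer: 1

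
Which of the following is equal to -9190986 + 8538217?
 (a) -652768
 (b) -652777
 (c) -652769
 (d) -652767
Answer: c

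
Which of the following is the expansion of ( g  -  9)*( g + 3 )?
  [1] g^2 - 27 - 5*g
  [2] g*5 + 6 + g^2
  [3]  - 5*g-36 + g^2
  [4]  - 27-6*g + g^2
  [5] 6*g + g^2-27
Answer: 4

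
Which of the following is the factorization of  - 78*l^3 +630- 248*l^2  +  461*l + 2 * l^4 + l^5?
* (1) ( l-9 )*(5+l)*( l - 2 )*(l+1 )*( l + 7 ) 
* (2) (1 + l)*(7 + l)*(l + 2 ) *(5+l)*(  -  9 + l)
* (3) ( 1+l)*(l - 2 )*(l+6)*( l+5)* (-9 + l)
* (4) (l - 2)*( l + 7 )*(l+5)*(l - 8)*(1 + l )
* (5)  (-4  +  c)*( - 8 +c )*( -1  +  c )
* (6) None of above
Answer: 1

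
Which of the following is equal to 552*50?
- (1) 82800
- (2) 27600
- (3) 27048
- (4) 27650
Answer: 2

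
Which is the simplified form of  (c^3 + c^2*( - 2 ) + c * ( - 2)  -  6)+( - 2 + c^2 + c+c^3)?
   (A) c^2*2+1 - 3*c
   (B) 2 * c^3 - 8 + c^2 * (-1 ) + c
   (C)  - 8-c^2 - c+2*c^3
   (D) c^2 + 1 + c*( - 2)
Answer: C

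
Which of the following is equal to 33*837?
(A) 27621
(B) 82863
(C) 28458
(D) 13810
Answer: A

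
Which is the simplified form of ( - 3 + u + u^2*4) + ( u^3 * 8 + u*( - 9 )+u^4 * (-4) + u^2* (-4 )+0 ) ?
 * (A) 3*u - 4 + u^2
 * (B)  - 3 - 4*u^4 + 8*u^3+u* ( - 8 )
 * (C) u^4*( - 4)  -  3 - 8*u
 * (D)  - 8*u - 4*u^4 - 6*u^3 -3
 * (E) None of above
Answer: B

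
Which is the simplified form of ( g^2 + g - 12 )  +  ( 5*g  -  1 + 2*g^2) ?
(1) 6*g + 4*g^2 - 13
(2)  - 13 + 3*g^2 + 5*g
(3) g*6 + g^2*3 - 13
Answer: 3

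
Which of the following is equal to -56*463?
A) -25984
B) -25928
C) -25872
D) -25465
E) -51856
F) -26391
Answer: B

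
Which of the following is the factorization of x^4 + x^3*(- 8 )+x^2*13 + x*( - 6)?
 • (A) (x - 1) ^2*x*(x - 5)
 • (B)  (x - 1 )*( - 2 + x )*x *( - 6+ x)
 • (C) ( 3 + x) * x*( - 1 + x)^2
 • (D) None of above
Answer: D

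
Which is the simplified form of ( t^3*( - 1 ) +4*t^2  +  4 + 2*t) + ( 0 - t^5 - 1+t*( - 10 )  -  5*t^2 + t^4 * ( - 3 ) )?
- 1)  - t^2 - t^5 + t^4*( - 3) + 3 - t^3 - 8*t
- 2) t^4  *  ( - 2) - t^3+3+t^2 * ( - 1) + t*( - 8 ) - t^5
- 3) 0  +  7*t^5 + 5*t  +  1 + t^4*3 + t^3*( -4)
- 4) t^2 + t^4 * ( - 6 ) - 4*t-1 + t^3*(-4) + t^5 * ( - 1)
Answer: 1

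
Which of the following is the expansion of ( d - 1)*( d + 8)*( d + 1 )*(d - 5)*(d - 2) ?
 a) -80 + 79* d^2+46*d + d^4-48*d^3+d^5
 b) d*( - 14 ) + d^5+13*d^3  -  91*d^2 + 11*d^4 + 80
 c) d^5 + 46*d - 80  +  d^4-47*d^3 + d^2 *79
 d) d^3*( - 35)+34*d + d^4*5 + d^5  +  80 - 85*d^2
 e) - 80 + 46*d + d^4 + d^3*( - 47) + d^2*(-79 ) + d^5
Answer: c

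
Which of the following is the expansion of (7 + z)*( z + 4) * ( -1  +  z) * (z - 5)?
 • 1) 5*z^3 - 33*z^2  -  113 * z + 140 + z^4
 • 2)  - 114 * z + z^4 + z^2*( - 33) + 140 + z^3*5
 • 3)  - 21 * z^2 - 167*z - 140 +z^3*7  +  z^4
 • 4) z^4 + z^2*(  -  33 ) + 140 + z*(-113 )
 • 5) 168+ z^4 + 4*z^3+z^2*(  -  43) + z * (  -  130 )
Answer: 1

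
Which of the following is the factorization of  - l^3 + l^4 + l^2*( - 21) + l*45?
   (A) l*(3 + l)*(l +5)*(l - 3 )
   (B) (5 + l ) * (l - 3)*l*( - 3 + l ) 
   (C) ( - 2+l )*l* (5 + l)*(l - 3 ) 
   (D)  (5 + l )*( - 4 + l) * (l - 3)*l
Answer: B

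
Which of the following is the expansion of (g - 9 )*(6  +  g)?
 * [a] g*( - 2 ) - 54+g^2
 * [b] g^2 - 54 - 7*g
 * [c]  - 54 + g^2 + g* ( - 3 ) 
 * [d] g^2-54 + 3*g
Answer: c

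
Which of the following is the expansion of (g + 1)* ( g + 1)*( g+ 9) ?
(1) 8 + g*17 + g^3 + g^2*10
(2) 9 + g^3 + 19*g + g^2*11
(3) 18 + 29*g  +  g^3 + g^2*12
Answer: 2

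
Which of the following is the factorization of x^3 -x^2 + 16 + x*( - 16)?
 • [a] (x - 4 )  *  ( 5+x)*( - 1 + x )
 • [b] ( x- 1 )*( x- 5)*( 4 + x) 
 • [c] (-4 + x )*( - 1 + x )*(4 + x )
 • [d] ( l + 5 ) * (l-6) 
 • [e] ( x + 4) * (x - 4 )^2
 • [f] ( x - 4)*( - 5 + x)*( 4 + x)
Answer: c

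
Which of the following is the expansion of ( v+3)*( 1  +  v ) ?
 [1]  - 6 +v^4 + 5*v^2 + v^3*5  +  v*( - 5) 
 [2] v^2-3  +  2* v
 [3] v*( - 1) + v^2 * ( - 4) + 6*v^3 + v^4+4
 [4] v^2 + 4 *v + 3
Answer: 4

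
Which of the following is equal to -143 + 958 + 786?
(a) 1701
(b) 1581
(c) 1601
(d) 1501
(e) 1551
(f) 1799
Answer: c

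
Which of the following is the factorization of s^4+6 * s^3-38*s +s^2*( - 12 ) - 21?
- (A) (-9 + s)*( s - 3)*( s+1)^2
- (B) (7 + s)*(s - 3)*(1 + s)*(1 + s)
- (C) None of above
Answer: B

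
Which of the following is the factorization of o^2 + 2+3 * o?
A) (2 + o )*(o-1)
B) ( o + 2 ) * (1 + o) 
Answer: B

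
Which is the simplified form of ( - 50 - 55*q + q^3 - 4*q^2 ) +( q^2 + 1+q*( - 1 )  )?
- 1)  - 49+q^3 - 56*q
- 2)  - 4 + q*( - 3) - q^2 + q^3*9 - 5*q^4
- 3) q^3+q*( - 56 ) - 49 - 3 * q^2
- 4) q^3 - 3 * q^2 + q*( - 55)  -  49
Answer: 3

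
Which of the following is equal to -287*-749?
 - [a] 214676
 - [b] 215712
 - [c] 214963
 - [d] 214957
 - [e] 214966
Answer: c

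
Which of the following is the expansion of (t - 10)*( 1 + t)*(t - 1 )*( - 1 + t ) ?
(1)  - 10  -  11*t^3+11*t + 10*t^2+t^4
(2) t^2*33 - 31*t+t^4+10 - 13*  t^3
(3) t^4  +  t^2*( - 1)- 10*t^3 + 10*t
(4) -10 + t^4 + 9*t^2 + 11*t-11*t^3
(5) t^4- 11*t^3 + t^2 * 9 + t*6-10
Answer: 4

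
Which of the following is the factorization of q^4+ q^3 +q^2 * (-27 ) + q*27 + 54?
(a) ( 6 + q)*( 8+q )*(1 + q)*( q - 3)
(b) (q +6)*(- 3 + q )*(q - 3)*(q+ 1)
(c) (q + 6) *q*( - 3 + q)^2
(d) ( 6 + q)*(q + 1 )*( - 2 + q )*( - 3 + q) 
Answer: b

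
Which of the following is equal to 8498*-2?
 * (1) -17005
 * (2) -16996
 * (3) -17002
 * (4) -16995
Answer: 2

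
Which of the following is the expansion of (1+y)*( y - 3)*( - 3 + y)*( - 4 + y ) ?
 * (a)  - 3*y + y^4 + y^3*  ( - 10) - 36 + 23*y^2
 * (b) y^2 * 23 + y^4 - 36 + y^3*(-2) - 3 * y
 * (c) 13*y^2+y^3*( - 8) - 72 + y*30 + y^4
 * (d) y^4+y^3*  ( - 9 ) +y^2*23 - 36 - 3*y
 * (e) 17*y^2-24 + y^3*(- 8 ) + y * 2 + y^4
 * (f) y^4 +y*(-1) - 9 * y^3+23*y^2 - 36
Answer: d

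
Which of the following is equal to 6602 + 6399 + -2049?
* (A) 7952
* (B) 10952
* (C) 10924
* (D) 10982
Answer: B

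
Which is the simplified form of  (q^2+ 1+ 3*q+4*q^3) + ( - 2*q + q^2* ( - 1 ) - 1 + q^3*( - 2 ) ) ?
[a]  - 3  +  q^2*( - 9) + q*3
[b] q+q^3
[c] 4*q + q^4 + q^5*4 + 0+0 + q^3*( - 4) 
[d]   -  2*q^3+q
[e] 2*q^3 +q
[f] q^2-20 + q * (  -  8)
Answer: e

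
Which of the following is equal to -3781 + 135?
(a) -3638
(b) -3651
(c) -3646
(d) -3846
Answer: c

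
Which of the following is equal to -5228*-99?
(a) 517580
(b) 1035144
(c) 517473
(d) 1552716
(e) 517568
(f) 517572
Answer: f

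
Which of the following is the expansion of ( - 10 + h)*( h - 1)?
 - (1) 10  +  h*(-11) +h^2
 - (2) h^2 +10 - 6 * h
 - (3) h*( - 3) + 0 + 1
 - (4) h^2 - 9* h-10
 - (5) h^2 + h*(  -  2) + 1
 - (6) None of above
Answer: 1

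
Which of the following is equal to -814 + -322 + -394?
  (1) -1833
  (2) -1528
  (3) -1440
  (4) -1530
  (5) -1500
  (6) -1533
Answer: 4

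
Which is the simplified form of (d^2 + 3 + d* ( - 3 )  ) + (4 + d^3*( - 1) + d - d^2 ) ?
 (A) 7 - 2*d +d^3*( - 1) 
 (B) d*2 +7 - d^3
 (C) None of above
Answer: A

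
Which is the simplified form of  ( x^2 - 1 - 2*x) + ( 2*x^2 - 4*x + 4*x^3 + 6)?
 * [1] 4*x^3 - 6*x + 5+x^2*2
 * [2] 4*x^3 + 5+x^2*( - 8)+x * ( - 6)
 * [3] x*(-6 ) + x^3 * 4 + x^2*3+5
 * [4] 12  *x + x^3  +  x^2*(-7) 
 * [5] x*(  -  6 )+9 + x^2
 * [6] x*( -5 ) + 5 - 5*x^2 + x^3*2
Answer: 3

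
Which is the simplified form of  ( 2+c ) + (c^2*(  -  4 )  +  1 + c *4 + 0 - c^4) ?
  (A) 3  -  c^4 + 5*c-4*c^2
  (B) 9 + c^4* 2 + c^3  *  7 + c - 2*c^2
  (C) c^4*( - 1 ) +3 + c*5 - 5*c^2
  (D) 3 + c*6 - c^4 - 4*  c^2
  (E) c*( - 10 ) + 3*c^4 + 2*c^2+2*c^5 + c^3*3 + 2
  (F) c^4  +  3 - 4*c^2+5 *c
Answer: A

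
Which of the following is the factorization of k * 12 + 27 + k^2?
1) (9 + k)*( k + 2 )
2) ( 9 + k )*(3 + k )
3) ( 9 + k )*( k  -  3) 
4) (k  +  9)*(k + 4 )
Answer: 2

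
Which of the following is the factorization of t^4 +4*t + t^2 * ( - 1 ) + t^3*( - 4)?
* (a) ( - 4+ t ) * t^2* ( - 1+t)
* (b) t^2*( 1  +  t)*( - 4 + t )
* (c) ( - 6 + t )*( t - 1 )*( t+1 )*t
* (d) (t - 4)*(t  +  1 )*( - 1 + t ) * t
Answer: d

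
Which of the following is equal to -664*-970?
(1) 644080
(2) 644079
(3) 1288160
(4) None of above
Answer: 1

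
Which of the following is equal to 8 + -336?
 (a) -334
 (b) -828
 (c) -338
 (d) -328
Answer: d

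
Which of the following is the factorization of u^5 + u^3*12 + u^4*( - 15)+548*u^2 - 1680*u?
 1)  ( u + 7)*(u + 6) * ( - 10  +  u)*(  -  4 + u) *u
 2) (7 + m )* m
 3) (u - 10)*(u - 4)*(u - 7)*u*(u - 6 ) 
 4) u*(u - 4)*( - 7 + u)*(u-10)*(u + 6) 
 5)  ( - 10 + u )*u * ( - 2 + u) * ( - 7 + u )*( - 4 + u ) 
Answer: 4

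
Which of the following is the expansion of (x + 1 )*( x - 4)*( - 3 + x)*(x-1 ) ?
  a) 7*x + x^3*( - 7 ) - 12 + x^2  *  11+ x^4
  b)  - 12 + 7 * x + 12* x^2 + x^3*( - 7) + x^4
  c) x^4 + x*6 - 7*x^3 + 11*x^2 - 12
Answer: a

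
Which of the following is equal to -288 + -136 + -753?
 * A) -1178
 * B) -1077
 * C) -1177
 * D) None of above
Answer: C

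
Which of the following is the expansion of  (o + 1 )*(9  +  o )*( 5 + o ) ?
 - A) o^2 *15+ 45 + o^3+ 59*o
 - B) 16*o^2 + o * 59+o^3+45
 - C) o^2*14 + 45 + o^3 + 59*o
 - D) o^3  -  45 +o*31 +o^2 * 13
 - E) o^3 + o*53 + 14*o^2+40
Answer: A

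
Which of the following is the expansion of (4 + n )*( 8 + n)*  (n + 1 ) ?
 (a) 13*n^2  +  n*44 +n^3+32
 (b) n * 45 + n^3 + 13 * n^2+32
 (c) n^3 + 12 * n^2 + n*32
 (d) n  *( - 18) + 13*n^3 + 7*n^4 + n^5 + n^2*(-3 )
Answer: a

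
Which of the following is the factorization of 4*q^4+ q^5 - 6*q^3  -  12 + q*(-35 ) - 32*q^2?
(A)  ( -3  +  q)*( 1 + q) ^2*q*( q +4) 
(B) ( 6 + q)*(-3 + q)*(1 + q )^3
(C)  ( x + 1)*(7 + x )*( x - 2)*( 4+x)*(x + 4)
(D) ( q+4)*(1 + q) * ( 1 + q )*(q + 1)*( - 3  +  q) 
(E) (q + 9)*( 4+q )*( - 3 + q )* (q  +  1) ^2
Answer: D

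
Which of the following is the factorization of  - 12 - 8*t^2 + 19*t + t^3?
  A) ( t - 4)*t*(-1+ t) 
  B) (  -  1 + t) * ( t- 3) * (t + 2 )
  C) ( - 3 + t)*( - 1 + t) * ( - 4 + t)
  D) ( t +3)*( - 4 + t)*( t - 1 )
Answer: C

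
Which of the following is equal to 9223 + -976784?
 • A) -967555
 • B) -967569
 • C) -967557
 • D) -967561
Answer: D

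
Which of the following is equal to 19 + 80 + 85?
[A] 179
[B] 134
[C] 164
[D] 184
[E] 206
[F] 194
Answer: D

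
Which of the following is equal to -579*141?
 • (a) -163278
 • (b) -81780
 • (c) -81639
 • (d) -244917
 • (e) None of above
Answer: c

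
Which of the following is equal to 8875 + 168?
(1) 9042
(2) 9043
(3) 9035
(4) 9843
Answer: 2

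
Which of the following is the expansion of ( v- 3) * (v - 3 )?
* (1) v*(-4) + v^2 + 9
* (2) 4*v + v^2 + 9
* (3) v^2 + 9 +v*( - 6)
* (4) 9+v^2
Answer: 3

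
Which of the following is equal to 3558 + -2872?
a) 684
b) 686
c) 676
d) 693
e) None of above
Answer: b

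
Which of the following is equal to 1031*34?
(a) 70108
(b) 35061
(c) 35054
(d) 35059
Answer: c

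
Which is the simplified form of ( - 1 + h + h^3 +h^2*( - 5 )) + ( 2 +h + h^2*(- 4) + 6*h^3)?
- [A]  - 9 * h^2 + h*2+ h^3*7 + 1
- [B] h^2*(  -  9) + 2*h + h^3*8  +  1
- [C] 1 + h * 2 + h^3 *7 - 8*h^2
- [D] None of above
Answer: A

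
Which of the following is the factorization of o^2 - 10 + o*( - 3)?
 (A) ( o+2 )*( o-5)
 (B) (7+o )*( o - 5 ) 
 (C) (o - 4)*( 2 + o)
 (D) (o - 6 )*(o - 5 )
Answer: A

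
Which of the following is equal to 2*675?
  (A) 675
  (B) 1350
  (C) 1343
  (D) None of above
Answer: B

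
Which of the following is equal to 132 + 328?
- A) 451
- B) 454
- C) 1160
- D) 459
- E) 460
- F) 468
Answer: E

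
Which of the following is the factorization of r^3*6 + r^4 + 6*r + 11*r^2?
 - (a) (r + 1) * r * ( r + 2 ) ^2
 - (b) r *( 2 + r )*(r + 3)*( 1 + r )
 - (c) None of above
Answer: b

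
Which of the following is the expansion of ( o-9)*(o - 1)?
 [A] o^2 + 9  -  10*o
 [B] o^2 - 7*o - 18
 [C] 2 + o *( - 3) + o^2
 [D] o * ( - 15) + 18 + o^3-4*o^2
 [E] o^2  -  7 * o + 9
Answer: A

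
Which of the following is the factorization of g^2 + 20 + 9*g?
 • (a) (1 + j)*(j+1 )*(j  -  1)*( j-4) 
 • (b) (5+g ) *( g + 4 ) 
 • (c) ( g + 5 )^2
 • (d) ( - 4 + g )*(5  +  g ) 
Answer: b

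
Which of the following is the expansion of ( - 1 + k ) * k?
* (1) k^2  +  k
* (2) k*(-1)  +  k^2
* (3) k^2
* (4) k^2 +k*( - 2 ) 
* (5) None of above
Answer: 2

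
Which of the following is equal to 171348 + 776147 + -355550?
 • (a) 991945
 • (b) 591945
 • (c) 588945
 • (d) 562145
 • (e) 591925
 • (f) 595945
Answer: b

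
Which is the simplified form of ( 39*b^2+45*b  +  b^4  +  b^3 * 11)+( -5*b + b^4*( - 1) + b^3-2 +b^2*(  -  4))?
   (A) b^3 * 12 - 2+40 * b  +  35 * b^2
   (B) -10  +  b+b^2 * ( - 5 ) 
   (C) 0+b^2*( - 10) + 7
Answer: A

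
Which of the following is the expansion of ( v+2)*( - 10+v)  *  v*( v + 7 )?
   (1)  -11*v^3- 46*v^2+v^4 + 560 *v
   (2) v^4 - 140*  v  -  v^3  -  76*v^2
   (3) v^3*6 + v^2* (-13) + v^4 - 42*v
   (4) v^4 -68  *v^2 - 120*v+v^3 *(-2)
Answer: 2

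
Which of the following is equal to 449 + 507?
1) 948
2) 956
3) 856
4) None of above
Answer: 2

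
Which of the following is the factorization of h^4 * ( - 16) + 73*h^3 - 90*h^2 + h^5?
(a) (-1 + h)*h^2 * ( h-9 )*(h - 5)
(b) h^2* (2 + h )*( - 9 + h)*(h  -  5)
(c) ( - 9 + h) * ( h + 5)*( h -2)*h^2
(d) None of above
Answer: d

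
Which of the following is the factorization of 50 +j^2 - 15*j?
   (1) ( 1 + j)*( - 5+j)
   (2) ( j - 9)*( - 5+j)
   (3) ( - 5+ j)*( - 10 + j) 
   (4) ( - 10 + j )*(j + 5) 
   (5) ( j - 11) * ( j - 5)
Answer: 3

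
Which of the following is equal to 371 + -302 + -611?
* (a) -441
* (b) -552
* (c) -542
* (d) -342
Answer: c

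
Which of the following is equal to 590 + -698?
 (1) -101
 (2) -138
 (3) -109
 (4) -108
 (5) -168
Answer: 4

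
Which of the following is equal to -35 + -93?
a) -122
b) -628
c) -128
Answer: c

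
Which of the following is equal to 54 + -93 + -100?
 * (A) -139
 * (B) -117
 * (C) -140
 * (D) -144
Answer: A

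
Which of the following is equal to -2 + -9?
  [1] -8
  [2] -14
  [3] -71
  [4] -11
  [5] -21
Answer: 4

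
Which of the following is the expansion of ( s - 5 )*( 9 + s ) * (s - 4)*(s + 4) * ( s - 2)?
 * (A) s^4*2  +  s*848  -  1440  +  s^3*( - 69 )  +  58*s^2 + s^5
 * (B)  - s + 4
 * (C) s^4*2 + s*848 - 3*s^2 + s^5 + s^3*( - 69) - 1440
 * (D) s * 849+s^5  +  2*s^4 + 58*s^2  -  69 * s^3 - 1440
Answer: A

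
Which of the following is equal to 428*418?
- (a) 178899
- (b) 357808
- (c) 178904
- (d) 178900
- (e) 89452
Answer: c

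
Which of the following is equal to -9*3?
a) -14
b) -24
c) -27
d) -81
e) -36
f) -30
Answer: c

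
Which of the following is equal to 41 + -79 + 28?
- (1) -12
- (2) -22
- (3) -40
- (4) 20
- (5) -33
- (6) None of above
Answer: 6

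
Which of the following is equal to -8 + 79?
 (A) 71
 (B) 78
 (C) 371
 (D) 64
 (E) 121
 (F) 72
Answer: A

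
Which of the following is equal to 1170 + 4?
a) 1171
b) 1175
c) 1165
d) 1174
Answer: d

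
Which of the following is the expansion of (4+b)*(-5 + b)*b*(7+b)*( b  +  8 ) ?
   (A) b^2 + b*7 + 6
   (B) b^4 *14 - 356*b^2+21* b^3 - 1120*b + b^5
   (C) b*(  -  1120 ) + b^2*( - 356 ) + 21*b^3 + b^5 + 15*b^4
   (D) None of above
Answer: B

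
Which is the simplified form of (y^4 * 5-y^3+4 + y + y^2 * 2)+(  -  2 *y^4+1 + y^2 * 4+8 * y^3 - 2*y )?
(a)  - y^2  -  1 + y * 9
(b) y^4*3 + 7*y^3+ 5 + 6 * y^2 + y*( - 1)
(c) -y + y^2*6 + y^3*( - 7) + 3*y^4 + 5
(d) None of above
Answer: b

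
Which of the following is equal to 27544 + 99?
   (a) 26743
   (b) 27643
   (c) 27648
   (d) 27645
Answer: b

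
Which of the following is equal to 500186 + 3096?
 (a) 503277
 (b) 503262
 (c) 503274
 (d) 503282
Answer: d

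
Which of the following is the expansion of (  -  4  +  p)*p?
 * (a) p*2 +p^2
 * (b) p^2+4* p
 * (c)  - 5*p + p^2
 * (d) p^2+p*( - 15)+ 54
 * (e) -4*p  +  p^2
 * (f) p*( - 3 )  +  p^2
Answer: e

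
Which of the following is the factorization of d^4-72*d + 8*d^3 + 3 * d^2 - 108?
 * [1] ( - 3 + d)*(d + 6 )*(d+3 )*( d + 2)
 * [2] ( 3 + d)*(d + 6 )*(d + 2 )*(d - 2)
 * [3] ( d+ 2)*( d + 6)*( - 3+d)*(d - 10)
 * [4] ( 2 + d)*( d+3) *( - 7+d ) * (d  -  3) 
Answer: 1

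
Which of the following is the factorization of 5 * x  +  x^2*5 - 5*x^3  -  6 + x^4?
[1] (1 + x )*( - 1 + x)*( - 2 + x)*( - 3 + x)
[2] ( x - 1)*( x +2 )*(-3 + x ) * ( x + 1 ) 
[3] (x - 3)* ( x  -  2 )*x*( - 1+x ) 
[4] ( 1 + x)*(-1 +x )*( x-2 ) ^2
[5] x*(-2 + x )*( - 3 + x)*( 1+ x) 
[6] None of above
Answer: 1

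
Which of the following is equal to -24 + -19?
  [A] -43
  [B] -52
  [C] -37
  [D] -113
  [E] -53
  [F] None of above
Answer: A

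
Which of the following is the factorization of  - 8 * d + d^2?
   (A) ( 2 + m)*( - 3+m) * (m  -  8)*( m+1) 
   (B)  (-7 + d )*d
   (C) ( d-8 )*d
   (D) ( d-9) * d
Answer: C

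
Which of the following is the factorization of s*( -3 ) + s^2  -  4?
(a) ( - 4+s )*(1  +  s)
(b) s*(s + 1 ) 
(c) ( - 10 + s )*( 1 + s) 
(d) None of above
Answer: a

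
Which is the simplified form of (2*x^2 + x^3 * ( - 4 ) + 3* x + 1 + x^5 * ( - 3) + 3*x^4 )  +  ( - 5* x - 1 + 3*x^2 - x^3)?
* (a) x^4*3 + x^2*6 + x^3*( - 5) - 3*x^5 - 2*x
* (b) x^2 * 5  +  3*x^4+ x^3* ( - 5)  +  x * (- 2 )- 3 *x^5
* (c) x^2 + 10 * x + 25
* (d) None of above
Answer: b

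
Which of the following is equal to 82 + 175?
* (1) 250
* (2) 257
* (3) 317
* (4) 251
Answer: 2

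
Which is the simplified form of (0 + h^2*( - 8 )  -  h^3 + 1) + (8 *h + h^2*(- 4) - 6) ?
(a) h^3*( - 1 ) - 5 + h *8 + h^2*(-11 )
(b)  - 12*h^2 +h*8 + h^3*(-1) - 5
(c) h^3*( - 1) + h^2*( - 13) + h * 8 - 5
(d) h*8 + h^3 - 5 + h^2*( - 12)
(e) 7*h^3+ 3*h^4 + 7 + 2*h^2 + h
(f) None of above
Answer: b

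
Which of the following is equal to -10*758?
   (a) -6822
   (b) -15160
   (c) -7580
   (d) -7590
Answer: c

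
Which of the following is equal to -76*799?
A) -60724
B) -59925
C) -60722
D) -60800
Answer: A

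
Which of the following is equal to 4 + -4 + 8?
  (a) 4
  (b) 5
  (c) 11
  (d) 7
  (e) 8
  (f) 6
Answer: e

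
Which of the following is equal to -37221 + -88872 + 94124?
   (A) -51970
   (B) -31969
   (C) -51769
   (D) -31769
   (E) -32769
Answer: B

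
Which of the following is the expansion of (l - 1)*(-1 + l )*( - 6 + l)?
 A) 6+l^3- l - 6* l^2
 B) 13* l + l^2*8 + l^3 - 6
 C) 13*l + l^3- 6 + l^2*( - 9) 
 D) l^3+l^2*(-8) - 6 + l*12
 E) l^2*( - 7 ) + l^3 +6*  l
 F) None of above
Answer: F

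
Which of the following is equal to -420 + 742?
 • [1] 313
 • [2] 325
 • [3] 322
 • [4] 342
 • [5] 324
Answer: 3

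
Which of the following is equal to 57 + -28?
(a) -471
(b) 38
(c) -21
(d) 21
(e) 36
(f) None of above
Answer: f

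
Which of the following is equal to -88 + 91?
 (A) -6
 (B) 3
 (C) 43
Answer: B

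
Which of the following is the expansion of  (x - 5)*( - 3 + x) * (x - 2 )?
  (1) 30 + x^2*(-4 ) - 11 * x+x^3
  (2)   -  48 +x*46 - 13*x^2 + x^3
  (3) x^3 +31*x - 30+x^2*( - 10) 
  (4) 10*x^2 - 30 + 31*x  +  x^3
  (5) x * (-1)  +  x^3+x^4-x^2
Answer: 3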